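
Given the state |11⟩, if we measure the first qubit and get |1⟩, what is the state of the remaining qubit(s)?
|1⟩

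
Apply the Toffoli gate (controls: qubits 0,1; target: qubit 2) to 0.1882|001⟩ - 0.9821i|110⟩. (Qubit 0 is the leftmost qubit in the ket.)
0.1882|001⟩ - 0.9821i|111⟩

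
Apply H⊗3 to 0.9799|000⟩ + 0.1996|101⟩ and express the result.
0.417|000⟩ + 0.2759|001⟩ + 0.417|010⟩ + 0.2759|011⟩ + 0.2759|100⟩ + 0.417|101⟩ + 0.2759|110⟩ + 0.417|111⟩

H⊗3 gives amp(|y⟩) = (1/2√2) Σ_x (−1)^(x·y) amp(|x⟩), where x·y is the number of positions in which both x and y have a 1.
|000⟩: (0.9799 + 0.1996)/(2√2) = 0.417
|001⟩: (0.9799 - 0.1996)/(2√2) = 0.2759
|010⟩: (0.9799 + 0.1996)/(2√2) = 0.417
|011⟩: (0.9799 - 0.1996)/(2√2) = 0.2759
|100⟩: (0.9799 - 0.1996)/(2√2) = 0.2759
|101⟩: (0.9799 + 0.1996)/(2√2) = 0.417
|110⟩: (0.9799 - 0.1996)/(2√2) = 0.2759
|111⟩: (0.9799 + 0.1996)/(2√2) = 0.417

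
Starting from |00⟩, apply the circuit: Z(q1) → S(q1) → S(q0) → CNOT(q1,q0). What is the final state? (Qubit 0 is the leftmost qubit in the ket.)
|00⟩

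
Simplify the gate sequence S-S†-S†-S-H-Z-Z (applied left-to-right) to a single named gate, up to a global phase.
H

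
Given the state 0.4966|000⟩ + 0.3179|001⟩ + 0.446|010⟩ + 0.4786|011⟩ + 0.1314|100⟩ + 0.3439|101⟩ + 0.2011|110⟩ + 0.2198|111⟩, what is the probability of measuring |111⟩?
0.04831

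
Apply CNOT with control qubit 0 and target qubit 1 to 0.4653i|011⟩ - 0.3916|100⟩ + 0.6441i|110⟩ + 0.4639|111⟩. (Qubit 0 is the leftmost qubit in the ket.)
0.4653i|011⟩ + 0.6441i|100⟩ + 0.4639|101⟩ - 0.3916|110⟩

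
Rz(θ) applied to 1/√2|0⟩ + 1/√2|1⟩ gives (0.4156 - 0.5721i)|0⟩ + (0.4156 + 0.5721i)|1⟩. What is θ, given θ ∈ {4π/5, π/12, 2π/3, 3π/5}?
3π/5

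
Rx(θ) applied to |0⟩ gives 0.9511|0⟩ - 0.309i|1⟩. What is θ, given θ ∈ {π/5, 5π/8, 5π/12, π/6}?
π/5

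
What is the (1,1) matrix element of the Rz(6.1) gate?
(-0.9958 + 0.09146i)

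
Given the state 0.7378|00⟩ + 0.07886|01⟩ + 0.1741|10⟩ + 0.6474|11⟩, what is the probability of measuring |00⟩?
0.5443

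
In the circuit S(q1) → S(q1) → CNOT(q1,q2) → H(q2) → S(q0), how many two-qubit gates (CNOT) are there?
1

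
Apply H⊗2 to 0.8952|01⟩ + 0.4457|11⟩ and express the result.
0.6705|00⟩ - 0.6705|01⟩ + 0.2248|10⟩ - 0.2248|11⟩

H⊗2 gives amp(|y⟩) = (1/2) Σ_x (−1)^(x·y) amp(|x⟩), where x·y is the number of positions in which both x and y have a 1.
|00⟩: (0.8952 + 0.4457)/2 = 0.6705
|01⟩: (-0.8952 - 0.4457)/2 = -0.6705
|10⟩: (0.8952 - 0.4457)/2 = 0.2248
|11⟩: (-0.8952 + 0.4457)/2 = -0.2248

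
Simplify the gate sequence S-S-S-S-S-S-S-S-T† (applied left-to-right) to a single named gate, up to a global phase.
T†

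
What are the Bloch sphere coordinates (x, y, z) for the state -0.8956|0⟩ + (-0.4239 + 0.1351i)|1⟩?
(0.7593, -0.242, 0.6042)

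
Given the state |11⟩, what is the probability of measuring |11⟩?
1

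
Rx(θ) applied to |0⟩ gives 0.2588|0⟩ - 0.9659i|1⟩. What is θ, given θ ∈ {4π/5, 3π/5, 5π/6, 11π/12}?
5π/6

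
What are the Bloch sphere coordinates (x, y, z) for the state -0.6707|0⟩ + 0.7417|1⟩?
(-0.9949, 0, -0.1003)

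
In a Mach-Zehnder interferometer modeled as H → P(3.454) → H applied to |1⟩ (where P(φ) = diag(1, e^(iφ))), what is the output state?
(0.9758 + 0.1537i)|0⟩ + (0.0242 - 0.1537i)|1⟩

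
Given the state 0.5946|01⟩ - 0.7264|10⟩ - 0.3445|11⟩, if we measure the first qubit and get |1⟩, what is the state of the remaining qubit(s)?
-0.9035|0⟩ - 0.4285|1⟩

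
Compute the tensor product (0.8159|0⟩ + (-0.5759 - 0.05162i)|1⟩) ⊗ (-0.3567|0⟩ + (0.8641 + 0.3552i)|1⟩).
-0.291|00⟩ + (0.705 + 0.2898i)|01⟩ + (0.2054 + 0.01841i)|10⟩ + (-0.4793 - 0.2492i)|11⟩

amp(|b₁b₂…⟩) = product of the factor amplitudes for bits b₁, b₂, …; only kets whose every factor amplitude is nonzero survive.
|00⟩: (0.8159)(-0.3567) = -0.291
|01⟩: (0.8159)(0.8641 + 0.3552i) = (0.705 + 0.2898i)
|10⟩: (-0.5759 - 0.05162i)(-0.3567) = (0.2054 + 0.01841i)
|11⟩: (-0.5759 - 0.05162i)(0.8641 + 0.3552i) = (-0.4793 - 0.2492i)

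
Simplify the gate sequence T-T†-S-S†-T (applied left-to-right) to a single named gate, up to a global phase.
T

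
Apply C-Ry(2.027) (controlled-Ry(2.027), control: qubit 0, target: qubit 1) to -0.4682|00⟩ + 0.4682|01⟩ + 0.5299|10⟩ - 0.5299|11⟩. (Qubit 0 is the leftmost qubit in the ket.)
-0.4682|00⟩ + 0.4682|01⟩ + 0.73|10⟩ + 0.1695|11⟩

C-Ry(2.027) leaves the control-|0⟩ kets |00⟩, |01⟩ unchanged and applies Ry(2.027) to qubit 1 on the control-|1⟩ pair (|10⟩, |11⟩).
Ry(2.027) = [[cos(θ/2), −sin(θ/2)], [sin(θ/2), cos(θ/2)]]; θ = 2.027, cos(θ/2) ≈ 0.528894, sin(θ/2) ≈ 0.848688.
With a = amp(|10⟩) = 0.5299 and b = amp(|11⟩) = -0.5299:
new amp(|10⟩) = (0.528894)·a + (-0.848688)·b = 0.73
new amp(|11⟩) = (0.848688)·a + (0.528894)·b = 0.1695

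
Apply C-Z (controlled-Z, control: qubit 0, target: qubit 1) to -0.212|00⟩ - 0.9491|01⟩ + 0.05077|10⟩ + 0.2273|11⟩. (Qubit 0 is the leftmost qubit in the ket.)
-0.212|00⟩ - 0.9491|01⟩ + 0.05077|10⟩ - 0.2273|11⟩

C-Z leaves the control-|0⟩ kets |00⟩, |01⟩ unchanged and applies Z to qubit 1 on the control-|1⟩ pair (|10⟩, |11⟩).
Z = [[1, 0], [0, -1]].
With a = amp(|10⟩) = 0.05077 and b = amp(|11⟩) = 0.2273:
new amp(|10⟩) = (1)·a = 0.05077
new amp(|11⟩) = (-1)·b = -0.2273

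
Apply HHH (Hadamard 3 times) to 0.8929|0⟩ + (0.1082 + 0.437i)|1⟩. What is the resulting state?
(0.7079 + 0.309i)|0⟩ + (0.5549 - 0.309i)|1⟩

H² = I, so H^3 = H: a single Hadamard. With (a, b) = (0.8929, (0.1082 + 0.437i)), H gives ((a + b)/√2, (a − b)/√2) = ((0.7079 + 0.309i), (0.5549 - 0.309i)).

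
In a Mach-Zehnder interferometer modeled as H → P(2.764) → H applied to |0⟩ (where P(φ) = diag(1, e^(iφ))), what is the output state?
(0.03522 + 0.1843i)|0⟩ + (0.9648 - 0.1843i)|1⟩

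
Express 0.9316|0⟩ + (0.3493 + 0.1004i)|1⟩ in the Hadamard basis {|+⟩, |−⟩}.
(0.9057 + 0.07099i)|+⟩ + (0.4117 - 0.07099i)|−⟩

With |ψ⟩ = α|0⟩ + β|1⟩, the Hadamard-basis coefficients are ⟨+|ψ⟩ = (α + β)/√2 and ⟨−|ψ⟩ = (α − β)/√2.
Here α = 0.9316, β = (0.3493 + 0.1004i): (α + β)/√2 = (0.9057 + 0.07099i), (α − β)/√2 = (0.4117 - 0.07099i).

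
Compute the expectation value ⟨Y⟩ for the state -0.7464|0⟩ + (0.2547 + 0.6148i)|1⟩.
-0.9178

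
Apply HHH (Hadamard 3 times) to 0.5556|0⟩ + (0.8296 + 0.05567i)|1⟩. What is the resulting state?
(0.9795 + 0.03936i)|0⟩ + (-0.1937 - 0.03936i)|1⟩

H² = I, so H^3 = H: a single Hadamard. With (a, b) = (0.5556, (0.8296 + 0.05567i)), H gives ((a + b)/√2, (a − b)/√2) = ((0.9795 + 0.03936i), (-0.1937 - 0.03936i)).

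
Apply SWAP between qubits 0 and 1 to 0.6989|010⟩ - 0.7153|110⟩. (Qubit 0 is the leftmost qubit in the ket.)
0.6989|100⟩ - 0.7153|110⟩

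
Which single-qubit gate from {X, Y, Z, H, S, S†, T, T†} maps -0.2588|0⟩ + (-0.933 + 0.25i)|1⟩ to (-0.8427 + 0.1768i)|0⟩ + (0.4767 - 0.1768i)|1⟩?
H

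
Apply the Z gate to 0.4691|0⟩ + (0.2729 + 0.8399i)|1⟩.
0.4691|0⟩ + (-0.2729 - 0.8399i)|1⟩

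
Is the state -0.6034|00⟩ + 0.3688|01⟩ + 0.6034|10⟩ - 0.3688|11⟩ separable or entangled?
Separable

Writing the state as a|00⟩ + b|01⟩ + c|10⟩ + d|11⟩, it is a product state iff ad − bc = 0.
Here (a, b, c, d) = (-0.6034, 0.3688, 0.6034, -0.3688): ad − bc = (-0.6034)(-0.3688) − (0.3688)(0.6034) = 0, so the state is separable.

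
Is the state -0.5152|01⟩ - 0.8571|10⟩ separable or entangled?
Entangled

Writing the state as a|00⟩ + b|01⟩ + c|10⟩ + d|11⟩, it is a product state iff ad − bc = 0.
Here (a, b, c, d) = (0, -0.5152, -0.8571, 0): ad − bc = (0)(0) − (-0.5152)(-0.8571) = -0.4416 ≠ 0, so the state is entangled.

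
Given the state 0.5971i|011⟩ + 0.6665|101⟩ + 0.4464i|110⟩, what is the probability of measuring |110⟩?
0.1993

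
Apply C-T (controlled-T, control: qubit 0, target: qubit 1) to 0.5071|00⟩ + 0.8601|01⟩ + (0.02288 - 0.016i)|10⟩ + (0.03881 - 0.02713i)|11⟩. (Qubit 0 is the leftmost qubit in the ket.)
0.5071|00⟩ + 0.8601|01⟩ + (0.02288 - 0.016i)|10⟩ + (0.04663 + 0.008259i)|11⟩

C-T leaves the control-|0⟩ kets |00⟩, |01⟩ unchanged and applies T to qubit 1 on the control-|1⟩ pair (|10⟩, |11⟩).
T = [[1, 0], [0, (1/√2 + (1/√2)i)]].
With a = amp(|10⟩) = (0.02288 - 0.016i) and b = amp(|11⟩) = (0.03881 - 0.02713i):
new amp(|10⟩) = (1)·a = (0.02288 - 0.016i)
new amp(|11⟩) = (1/√2 + (1/√2)i)·b = (0.04663 + 0.008259i)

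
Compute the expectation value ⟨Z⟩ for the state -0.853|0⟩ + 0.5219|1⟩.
0.4552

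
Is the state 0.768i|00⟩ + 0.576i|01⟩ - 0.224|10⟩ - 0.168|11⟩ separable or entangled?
Separable

Writing the state as a|00⟩ + b|01⟩ + c|10⟩ + d|11⟩, it is a product state iff ad − bc = 0.
Here (a, b, c, d) = (0.768i, 0.576i, -0.224, -0.168): ad − bc = (0.768i)(-0.168) − (0.576i)(-0.224) = 0, so the state is separable.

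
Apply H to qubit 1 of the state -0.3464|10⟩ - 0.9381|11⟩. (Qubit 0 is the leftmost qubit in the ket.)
-0.9083|10⟩ + 0.4184|11⟩

H on qubit 1 mixes each pair of kets that differ only in qubit 1: amplitudes (a, b) of (|…0…⟩, |…1…⟩) become ((a + b)/√2, (a − b)/√2). Kets absent from the input have amplitude 0.
(|10⟩, |11⟩): (a, b) = (-0.3464, -0.9381) → (-0.9083, 0.4184)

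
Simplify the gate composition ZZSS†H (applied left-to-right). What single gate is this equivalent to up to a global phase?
H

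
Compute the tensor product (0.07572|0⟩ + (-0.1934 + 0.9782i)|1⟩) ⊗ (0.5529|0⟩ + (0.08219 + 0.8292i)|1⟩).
0.04187|00⟩ + (0.006223 + 0.06279i)|01⟩ + (-0.1069 + 0.5408i)|10⟩ + (-0.827 - 0.07997i)|11⟩

amp(|b₁b₂…⟩) = product of the factor amplitudes for bits b₁, b₂, …; only kets whose every factor amplitude is nonzero survive.
|00⟩: (0.07572)(0.5529) = 0.04187
|01⟩: (0.07572)(0.08219 + 0.8292i) = (0.006223 + 0.06279i)
|10⟩: (-0.1934 + 0.9782i)(0.5529) = (-0.1069 + 0.5408i)
|11⟩: (-0.1934 + 0.9782i)(0.08219 + 0.8292i) = (-0.827 - 0.07997i)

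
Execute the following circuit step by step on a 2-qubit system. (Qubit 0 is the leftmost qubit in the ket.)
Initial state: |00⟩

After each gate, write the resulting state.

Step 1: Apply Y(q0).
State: i|10⟩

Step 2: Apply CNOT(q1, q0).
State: i|10⟩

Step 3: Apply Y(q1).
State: -|11⟩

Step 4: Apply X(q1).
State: -|10⟩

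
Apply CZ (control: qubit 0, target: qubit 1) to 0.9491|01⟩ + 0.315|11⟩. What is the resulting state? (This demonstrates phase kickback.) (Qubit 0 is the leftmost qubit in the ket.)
0.9491|01⟩ - 0.315|11⟩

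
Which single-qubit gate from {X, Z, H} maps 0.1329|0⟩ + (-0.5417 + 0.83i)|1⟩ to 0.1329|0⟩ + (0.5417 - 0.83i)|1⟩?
Z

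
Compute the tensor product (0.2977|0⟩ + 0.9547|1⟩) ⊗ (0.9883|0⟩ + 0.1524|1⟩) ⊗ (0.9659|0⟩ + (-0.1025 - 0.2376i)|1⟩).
0.2842|000⟩ + (-0.03016 - 0.06991i)|001⟩ + 0.04382|010⟩ + (-0.00465 - 0.01078i)|011⟩ + 0.9114|100⟩ + (-0.09671 - 0.2242i)|101⟩ + 0.1405|110⟩ + (-0.01491 - 0.03457i)|111⟩

amp(|b₁b₂…⟩) = product of the factor amplitudes for bits b₁, b₂, …; only kets whose every factor amplitude is nonzero survive.
|000⟩: (0.2977)(0.9883)(0.9659) = 0.2842
|001⟩: (0.2977)(0.9883)(-0.1025 - 0.2376i) = (-0.03016 - 0.06991i)
|010⟩: (0.2977)(0.1524)(0.9659) = 0.04382
|011⟩: (0.2977)(0.1524)(-0.1025 - 0.2376i) = (-0.00465 - 0.01078i)
|100⟩: (0.9547)(0.9883)(0.9659) = 0.9114
|101⟩: (0.9547)(0.9883)(-0.1025 - 0.2376i) = (-0.09671 - 0.2242i)
|110⟩: (0.9547)(0.1524)(0.9659) = 0.1405
|111⟩: (0.9547)(0.1524)(-0.1025 - 0.2376i) = (-0.01491 - 0.03457i)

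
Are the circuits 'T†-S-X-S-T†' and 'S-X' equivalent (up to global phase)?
No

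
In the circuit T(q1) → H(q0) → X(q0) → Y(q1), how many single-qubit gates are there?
4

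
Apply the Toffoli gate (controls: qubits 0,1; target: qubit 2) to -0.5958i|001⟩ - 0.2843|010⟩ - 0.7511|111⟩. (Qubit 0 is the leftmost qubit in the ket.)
-0.5958i|001⟩ - 0.2843|010⟩ - 0.7511|110⟩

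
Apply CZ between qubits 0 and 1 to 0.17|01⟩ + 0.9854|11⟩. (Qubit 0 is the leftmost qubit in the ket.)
0.17|01⟩ - 0.9854|11⟩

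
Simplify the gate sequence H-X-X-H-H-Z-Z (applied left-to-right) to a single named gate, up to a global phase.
H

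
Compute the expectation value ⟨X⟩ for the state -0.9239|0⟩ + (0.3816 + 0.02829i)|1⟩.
-0.7051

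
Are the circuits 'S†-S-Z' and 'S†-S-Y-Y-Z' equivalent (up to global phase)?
Yes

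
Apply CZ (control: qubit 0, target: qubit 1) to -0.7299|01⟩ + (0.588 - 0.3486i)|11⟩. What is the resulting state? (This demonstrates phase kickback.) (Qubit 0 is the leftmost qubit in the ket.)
-0.7299|01⟩ + (-0.588 + 0.3486i)|11⟩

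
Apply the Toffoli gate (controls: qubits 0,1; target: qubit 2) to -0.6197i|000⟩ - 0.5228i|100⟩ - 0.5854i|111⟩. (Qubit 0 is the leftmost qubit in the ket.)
-0.6197i|000⟩ - 0.5228i|100⟩ - 0.5854i|110⟩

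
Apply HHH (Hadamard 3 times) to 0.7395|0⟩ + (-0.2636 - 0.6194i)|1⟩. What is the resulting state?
(0.3365 - 0.438i)|0⟩ + (0.7093 + 0.438i)|1⟩

H² = I, so H^3 = H: a single Hadamard. With (a, b) = (0.7395, (-0.2636 - 0.6194i)), H gives ((a + b)/√2, (a − b)/√2) = ((0.3365 - 0.438i), (0.7093 + 0.438i)).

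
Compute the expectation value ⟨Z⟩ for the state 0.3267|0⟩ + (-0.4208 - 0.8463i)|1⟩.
-0.7866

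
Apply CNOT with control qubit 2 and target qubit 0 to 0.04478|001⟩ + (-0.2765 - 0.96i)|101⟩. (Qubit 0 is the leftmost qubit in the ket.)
(-0.2765 - 0.96i)|001⟩ + 0.04478|101⟩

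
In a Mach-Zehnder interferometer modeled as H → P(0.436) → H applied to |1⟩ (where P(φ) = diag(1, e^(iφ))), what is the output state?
(0.04678 - 0.2112i)|0⟩ + (0.9532 + 0.2112i)|1⟩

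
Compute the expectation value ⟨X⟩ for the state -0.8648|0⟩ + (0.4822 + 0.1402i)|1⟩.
-0.834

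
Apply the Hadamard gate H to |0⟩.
1/√2|0⟩ + 1/√2|1⟩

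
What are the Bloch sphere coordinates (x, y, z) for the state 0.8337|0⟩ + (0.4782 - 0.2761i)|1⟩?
(0.7974, -0.4604, 0.3901)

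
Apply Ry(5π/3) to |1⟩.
-1/2|0⟩ - 0.866|1⟩

Ry(5π/3) = [[cos(θ/2), −sin(θ/2)], [sin(θ/2), cos(θ/2)]]; θ = 5π/3, cos(θ/2) ≈ -0.866025, sin(θ/2) ≈ 0.5.
With a = amp(|0⟩) = 0 and b = amp(|1⟩) = 1:
new amp(|0⟩) = (-0.866025)·a + (-0.5)·b = -1/2
new amp(|1⟩) = (0.5)·a + (-0.866025)·b = -0.866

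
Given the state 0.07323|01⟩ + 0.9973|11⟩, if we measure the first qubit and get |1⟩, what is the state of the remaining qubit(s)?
|1⟩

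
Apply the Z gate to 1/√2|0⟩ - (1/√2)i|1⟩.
1/√2|0⟩ + (1/√2)i|1⟩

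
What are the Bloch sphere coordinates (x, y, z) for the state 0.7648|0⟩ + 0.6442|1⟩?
(0.9854, 0, 0.1699)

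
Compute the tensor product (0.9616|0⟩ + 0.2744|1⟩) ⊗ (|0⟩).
0.9616|00⟩ + 0.2744|10⟩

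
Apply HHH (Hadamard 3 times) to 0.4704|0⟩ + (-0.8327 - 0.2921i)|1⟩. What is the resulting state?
(-0.2562 - 0.2065i)|0⟩ + (0.9214 + 0.2065i)|1⟩

H² = I, so H^3 = H: a single Hadamard. With (a, b) = (0.4704, (-0.8327 - 0.2921i)), H gives ((a + b)/√2, (a − b)/√2) = ((-0.2562 - 0.2065i), (0.9214 + 0.2065i)).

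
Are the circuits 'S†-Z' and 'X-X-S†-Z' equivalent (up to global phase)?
Yes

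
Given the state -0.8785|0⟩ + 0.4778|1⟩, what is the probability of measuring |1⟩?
0.2283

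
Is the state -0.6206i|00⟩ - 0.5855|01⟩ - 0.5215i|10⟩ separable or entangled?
Entangled

Writing the state as a|00⟩ + b|01⟩ + c|10⟩ + d|11⟩, it is a product state iff ad − bc = 0.
Here (a, b, c, d) = (-0.6206i, -0.5855, -0.5215i, 0): ad − bc = (-0.6206i)(0) − (-0.5855)(-0.5215i) = -0.3053i ≠ 0, so the state is entangled.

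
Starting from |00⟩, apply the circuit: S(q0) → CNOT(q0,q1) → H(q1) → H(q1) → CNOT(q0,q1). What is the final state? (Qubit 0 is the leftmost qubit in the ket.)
|00⟩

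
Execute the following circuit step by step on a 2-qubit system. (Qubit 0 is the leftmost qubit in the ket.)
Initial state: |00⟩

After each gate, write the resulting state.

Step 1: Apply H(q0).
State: 1/√2|00⟩ + 1/√2|10⟩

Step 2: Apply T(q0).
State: 1/√2|00⟩ + (1/2 + (1/2)i)|10⟩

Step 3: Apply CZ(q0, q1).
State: 1/√2|00⟩ + (1/2 + (1/2)i)|10⟩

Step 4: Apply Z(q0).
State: 1/√2|00⟩ + (-1/2 - (1/2)i)|10⟩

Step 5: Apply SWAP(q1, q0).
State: 1/√2|00⟩ + (-1/2 - (1/2)i)|01⟩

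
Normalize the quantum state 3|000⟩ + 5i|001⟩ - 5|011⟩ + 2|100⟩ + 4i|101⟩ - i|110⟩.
0.3354|000⟩ + 0.559i|001⟩ - 0.559|011⟩ + 0.2236|100⟩ + (1/√5)i|101⟩ - 0.1118i|110⟩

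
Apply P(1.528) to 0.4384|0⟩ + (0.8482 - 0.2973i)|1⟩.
0.4384|0⟩ + (0.3333 + 0.8347i)|1⟩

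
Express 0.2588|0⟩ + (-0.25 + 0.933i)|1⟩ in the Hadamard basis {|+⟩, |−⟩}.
(0.006223 + 0.6597i)|+⟩ + (0.3598 - 0.6597i)|−⟩

With |ψ⟩ = α|0⟩ + β|1⟩, the Hadamard-basis coefficients are ⟨+|ψ⟩ = (α + β)/√2 and ⟨−|ψ⟩ = (α − β)/√2.
Here α = 0.2588, β = (-0.25 + 0.933i): (α + β)/√2 = (0.006223 + 0.6597i), (α − β)/√2 = (0.3598 - 0.6597i).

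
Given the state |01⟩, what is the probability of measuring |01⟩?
1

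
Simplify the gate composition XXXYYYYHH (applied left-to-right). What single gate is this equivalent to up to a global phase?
X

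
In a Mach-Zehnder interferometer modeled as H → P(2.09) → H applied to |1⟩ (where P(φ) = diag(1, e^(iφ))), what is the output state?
(0.7481 - 0.4341i)|0⟩ + (0.2519 + 0.4341i)|1⟩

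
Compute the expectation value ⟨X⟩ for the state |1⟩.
0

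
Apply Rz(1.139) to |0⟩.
(0.8422 - 0.5392i)|0⟩

Rz(1.139) = [[e^(−iθ/2), 0], [0, e^(iθ/2)]] with e^(±iθ/2) = cos(θ/2) ± i·sin(θ/2); θ = 1.139, cos(θ/2) ≈ 0.842171, sin(θ/2) ≈ 0.539211.
With a = amp(|0⟩) = 1 and b = amp(|1⟩) = 0:
new amp(|0⟩) = (0.842171 - 0.539211i)·a = (0.8422 - 0.5392i)
new amp(|1⟩) = (0.842171 + 0.539211i)·b = 0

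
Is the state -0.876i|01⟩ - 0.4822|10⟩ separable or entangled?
Entangled

Writing the state as a|00⟩ + b|01⟩ + c|10⟩ + d|11⟩, it is a product state iff ad − bc = 0.
Here (a, b, c, d) = (0, -0.876i, -0.4822, 0): ad − bc = (0)(0) − (-0.876i)(-0.4822) = -0.4224i ≠ 0, so the state is entangled.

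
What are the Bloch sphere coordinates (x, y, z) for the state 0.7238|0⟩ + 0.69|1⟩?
(0.9988, 0, 0.04779)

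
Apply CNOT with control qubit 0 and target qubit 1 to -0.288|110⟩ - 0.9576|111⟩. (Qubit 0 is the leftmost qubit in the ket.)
-0.288|100⟩ - 0.9576|101⟩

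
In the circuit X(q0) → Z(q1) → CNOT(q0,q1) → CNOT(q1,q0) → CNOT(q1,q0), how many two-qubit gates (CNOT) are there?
3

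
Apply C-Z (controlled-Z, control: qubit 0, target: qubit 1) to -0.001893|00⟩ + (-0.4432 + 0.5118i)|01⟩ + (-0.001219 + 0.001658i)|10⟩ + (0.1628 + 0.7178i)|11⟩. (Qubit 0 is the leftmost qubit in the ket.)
-0.001893|00⟩ + (-0.4432 + 0.5118i)|01⟩ + (-0.001219 + 0.001658i)|10⟩ + (-0.1628 - 0.7178i)|11⟩

C-Z leaves the control-|0⟩ kets |00⟩, |01⟩ unchanged and applies Z to qubit 1 on the control-|1⟩ pair (|10⟩, |11⟩).
Z = [[1, 0], [0, -1]].
With a = amp(|10⟩) = (-0.001219 + 0.001658i) and b = amp(|11⟩) = (0.1628 + 0.7178i):
new amp(|10⟩) = (1)·a = (-0.001219 + 0.001658i)
new amp(|11⟩) = (-1)·b = (-0.1628 - 0.7178i)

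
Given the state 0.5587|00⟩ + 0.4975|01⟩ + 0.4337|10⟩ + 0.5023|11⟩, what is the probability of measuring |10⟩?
0.1881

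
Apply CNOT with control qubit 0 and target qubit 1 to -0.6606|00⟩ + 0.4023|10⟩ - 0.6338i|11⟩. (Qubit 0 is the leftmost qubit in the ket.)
-0.6606|00⟩ - 0.6338i|10⟩ + 0.4023|11⟩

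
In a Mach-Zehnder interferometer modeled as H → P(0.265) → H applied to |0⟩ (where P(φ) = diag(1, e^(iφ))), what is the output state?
(0.9825 + 0.131i)|0⟩ + (0.01745 - 0.131i)|1⟩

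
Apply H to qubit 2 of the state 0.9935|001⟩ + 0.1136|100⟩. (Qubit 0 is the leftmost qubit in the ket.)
0.7025|000⟩ - 0.7025|001⟩ + 0.08033|100⟩ + 0.08033|101⟩

H on qubit 2 mixes each pair of kets that differ only in qubit 2: amplitudes (a, b) of (|…0…⟩, |…1…⟩) become ((a + b)/√2, (a − b)/√2). Kets absent from the input have amplitude 0.
(|000⟩, |001⟩): (a, b) = (0, 0.9935) → (0.7025, -0.7025)
(|100⟩, |101⟩): (a, b) = (0.1136, 0) → (0.08033, 0.08033)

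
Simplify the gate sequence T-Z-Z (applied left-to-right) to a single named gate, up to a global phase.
T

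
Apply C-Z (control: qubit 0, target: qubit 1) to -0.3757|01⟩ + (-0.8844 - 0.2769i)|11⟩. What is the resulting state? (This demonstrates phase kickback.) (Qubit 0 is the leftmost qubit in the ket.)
-0.3757|01⟩ + (0.8844 + 0.2769i)|11⟩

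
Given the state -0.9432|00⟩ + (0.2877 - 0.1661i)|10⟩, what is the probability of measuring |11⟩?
0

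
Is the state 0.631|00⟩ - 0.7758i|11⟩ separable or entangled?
Entangled

Writing the state as a|00⟩ + b|01⟩ + c|10⟩ + d|11⟩, it is a product state iff ad − bc = 0.
Here (a, b, c, d) = (0.631, 0, 0, -0.7758i): ad − bc = (0.631)(-0.7758i) − (0)(0) = -0.4895i ≠ 0, so the state is entangled.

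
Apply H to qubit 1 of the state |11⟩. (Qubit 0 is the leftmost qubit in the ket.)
1/√2|10⟩ - 1/√2|11⟩

H on qubit 1 mixes each pair of kets that differ only in qubit 1: amplitudes (a, b) of (|…0…⟩, |…1…⟩) become ((a + b)/√2, (a − b)/√2). Kets absent from the input have amplitude 0.
(|10⟩, |11⟩): (a, b) = (0, 1) → (1/√2, -1/√2)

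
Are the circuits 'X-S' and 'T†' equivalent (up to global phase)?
No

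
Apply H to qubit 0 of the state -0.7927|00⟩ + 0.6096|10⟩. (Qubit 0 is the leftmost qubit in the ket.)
-0.1295|00⟩ - 0.9916|10⟩

H on qubit 0 mixes each pair of kets that differ only in qubit 0: amplitudes (a, b) of (|…0…⟩, |…1…⟩) become ((a + b)/√2, (a − b)/√2). Kets absent from the input have amplitude 0.
(|00⟩, |10⟩): (a, b) = (-0.7927, 0.6096) → (-0.1295, -0.9916)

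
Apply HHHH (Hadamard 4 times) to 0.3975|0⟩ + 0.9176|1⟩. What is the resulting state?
0.3975|0⟩ + 0.9176|1⟩

H² = I, so an even number of Hadamards cancels: H^4 = I and the state is unchanged.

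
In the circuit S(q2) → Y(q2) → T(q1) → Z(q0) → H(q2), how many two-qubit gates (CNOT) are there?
0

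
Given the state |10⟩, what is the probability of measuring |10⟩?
1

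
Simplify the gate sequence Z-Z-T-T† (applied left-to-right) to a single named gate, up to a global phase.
I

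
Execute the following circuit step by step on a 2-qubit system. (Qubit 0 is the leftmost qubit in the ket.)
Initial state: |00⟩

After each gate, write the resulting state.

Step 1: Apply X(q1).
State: |01⟩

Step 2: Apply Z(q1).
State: -|01⟩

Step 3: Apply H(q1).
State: -1/√2|00⟩ + 1/√2|01⟩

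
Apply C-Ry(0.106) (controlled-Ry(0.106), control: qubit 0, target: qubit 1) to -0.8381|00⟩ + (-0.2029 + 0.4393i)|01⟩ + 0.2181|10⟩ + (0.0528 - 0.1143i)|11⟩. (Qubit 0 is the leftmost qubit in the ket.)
-0.8381|00⟩ + (-0.2029 + 0.4393i)|01⟩ + (0.215 + 0.006055i)|10⟩ + (0.06428 - 0.1141i)|11⟩

C-Ry(0.106) leaves the control-|0⟩ kets |00⟩, |01⟩ unchanged and applies Ry(0.106) to qubit 1 on the control-|1⟩ pair (|10⟩, |11⟩).
Ry(0.106) = [[cos(θ/2), −sin(θ/2)], [sin(θ/2), cos(θ/2)]]; θ = 0.106, cos(θ/2) ≈ 0.998596, sin(θ/2) ≈ 0.0529752.
With a = amp(|10⟩) = 0.2181 and b = amp(|11⟩) = (0.0528 - 0.1143i):
new amp(|10⟩) = (0.998596)·a + (-0.0529752)·b = (0.215 + 0.006055i)
new amp(|11⟩) = (0.0529752)·a + (0.998596)·b = (0.06428 - 0.1141i)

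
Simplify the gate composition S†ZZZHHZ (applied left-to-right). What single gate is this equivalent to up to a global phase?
S†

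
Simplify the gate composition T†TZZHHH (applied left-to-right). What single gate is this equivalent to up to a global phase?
H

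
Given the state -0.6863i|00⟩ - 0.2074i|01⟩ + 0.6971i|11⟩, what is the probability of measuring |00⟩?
0.471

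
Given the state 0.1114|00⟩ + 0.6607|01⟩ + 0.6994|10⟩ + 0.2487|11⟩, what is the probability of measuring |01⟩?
0.4365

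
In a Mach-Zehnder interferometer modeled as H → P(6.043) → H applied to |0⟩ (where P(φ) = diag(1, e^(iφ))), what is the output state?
(0.9856 - 0.1189i)|0⟩ + (0.01435 + 0.1189i)|1⟩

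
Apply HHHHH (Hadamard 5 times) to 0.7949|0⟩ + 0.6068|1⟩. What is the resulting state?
0.9912|0⟩ + 0.133|1⟩

H² = I, so H^5 = H: a single Hadamard. With (a, b) = (0.7949, 0.6068), H gives ((a + b)/√2, (a − b)/√2) = (0.9912, 0.133).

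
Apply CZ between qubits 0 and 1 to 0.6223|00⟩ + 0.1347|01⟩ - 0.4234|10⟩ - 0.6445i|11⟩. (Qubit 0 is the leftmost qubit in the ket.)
0.6223|00⟩ + 0.1347|01⟩ - 0.4234|10⟩ + 0.6445i|11⟩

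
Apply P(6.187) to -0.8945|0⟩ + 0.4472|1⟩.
-0.8945|0⟩ + (0.4451 - 0.04295i)|1⟩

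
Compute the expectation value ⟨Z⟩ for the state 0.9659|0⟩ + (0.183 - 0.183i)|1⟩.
0.866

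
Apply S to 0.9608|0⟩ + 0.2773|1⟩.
0.9608|0⟩ + 0.2773i|1⟩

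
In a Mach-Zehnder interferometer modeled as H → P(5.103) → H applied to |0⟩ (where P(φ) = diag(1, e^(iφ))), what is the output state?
(0.6904 - 0.4623i)|0⟩ + (0.3096 + 0.4623i)|1⟩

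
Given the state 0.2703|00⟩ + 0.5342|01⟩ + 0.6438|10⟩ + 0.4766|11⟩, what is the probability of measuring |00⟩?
0.07306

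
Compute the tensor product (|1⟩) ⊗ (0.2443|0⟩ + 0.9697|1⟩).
0.2443|10⟩ + 0.9697|11⟩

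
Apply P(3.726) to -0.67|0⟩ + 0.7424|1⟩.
-0.67|0⟩ + (-0.6192 - 0.4096i)|1⟩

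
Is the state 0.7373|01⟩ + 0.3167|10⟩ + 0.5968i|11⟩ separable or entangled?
Entangled

Writing the state as a|00⟩ + b|01⟩ + c|10⟩ + d|11⟩, it is a product state iff ad − bc = 0.
Here (a, b, c, d) = (0, 0.7373, 0.3167, 0.5968i): ad − bc = (0)(0.5968i) − (0.7373)(0.3167) = -0.2335 ≠ 0, so the state is entangled.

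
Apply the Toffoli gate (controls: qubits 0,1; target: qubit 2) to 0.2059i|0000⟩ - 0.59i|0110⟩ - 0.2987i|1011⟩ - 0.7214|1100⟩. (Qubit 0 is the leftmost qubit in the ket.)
0.2059i|0000⟩ - 0.59i|0110⟩ - 0.2987i|1011⟩ - 0.7214|1110⟩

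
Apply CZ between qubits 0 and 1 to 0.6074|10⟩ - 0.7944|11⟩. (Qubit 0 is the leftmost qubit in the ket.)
0.6074|10⟩ + 0.7944|11⟩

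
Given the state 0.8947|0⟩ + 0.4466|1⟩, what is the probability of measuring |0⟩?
0.8005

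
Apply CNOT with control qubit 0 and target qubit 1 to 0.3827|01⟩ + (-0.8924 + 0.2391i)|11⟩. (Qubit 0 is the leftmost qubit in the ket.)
0.3827|01⟩ + (-0.8924 + 0.2391i)|10⟩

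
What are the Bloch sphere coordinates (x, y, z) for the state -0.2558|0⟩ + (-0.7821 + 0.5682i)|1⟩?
(0.4001, -0.2907, -0.8691)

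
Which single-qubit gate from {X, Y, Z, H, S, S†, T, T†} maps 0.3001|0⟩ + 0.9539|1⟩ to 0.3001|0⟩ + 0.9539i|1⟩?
S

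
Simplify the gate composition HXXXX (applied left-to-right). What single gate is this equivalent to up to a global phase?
H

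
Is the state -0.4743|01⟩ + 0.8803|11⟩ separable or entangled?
Separable

Writing the state as a|00⟩ + b|01⟩ + c|10⟩ + d|11⟩, it is a product state iff ad − bc = 0.
Here (a, b, c, d) = (0, -0.4743, 0, 0.8803): ad − bc = (0)(0.8803) − (-0.4743)(0) = 0, so the state is separable.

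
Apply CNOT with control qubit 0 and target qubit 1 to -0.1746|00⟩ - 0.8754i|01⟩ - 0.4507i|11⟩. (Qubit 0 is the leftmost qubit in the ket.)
-0.1746|00⟩ - 0.8754i|01⟩ - 0.4507i|10⟩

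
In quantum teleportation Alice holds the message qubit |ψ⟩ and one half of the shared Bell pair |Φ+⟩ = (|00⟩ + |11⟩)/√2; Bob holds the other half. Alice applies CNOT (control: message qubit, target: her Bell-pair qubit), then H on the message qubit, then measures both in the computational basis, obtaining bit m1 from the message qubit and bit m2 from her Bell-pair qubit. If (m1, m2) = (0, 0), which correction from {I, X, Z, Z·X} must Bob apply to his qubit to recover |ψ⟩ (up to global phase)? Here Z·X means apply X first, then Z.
I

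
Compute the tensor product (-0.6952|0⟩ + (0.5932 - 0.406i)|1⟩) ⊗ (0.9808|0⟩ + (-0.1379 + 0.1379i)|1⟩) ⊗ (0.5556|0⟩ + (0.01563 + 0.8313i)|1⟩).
-0.3788|000⟩ + (-0.01066 - 0.5668i)|001⟩ + (0.05326 - 0.05326i)|010⟩ + (0.08119 + 0.0782i)|011⟩ + (0.3233 - 0.2212i)|100⟩ + (0.3401 + 0.4774i)|101⟩ + (-0.01434 + 0.07656i)|110⟩ + (-0.1149 - 0.01931i)|111⟩

amp(|b₁b₂…⟩) = product of the factor amplitudes for bits b₁, b₂, …; only kets whose every factor amplitude is nonzero survive.
|000⟩: (-0.6952)(0.9808)(0.5556) = -0.3788
|001⟩: (-0.6952)(0.9808)(0.01563 + 0.8313i) = (-0.01066 - 0.5668i)
|010⟩: (-0.6952)(-0.1379 + 0.1379i)(0.5556) = (0.05326 - 0.05326i)
|011⟩: (-0.6952)(-0.1379 + 0.1379i)(0.01563 + 0.8313i) = (0.08119 + 0.0782i)
|100⟩: (0.5932 - 0.406i)(0.9808)(0.5556) = (0.3233 - 0.2212i)
|101⟩: (0.5932 - 0.406i)(0.9808)(0.01563 + 0.8313i) = (0.3401 + 0.4774i)
|110⟩: (0.5932 - 0.406i)(-0.1379 + 0.1379i)(0.5556) = (-0.01434 + 0.07656i)
|111⟩: (0.5932 - 0.406i)(-0.1379 + 0.1379i)(0.01563 + 0.8313i) = (-0.1149 - 0.01931i)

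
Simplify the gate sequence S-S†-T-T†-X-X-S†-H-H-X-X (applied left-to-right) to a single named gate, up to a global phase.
S†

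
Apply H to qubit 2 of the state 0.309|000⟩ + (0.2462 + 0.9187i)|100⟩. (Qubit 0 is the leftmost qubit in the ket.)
0.2185|000⟩ + 0.2185|001⟩ + (0.1741 + 0.6496i)|100⟩ + (0.1741 + 0.6496i)|101⟩

H on qubit 2 mixes each pair of kets that differ only in qubit 2: amplitudes (a, b) of (|…0…⟩, |…1…⟩) become ((a + b)/√2, (a − b)/√2). Kets absent from the input have amplitude 0.
(|000⟩, |001⟩): (a, b) = (0.309, 0) → (0.2185, 0.2185)
(|100⟩, |101⟩): (a, b) = ((0.2462 + 0.9187i), 0) → ((0.1741 + 0.6496i), (0.1741 + 0.6496i))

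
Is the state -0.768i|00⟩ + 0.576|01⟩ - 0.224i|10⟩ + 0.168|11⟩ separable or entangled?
Separable

Writing the state as a|00⟩ + b|01⟩ + c|10⟩ + d|11⟩, it is a product state iff ad − bc = 0.
Here (a, b, c, d) = (-0.768i, 0.576, -0.224i, 0.168): ad − bc = (-0.768i)(0.168) − (0.576)(-0.224i) = 0, so the state is separable.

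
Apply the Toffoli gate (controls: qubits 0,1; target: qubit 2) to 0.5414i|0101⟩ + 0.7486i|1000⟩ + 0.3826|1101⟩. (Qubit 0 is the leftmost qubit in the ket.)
0.5414i|0101⟩ + 0.7486i|1000⟩ + 0.3826|1111⟩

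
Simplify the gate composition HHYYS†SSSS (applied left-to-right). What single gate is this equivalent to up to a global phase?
S†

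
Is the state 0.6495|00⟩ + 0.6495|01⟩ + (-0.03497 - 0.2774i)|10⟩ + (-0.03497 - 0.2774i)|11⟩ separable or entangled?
Separable

Writing the state as a|00⟩ + b|01⟩ + c|10⟩ + d|11⟩, it is a product state iff ad − bc = 0.
Here (a, b, c, d) = (0.6495, 0.6495, (-0.03497 - 0.2774i), (-0.03497 - 0.2774i)): ad − bc = (0.6495)(-0.03497 - 0.2774i) − (0.6495)(-0.03497 - 0.2774i) = 0, so the state is separable.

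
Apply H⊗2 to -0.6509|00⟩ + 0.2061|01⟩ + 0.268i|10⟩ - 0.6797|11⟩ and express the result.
(-0.5623 + 0.134i)|00⟩ + (-0.08865 + 0.134i)|01⟩ + (0.1175 - 0.134i)|10⟩ + (-0.7684 - 0.134i)|11⟩

H⊗2 gives amp(|y⟩) = (1/2) Σ_x (−1)^(x·y) amp(|x⟩), where x·y is the number of positions in which both x and y have a 1.
|00⟩: (-0.6509 + 0.2061 + 0.268i - 0.6797)/2 = (-0.5623 + 0.134i)
|01⟩: (-0.6509 - 0.2061 + 0.268i + 0.6797)/2 = (-0.08865 + 0.134i)
|10⟩: (-0.6509 + 0.2061 - 0.268i + 0.6797)/2 = (0.1175 - 0.134i)
|11⟩: (-0.6509 - 0.2061 - 0.268i - 0.6797)/2 = (-0.7684 - 0.134i)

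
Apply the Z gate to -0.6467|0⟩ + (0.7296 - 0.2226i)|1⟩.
-0.6467|0⟩ + (-0.7296 + 0.2226i)|1⟩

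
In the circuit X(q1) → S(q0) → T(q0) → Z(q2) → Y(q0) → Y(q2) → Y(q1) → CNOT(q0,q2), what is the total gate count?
8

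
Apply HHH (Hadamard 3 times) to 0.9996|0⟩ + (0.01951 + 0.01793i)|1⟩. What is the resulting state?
(0.7206 + 0.01268i)|0⟩ + (0.693 - 0.01268i)|1⟩

H² = I, so H^3 = H: a single Hadamard. With (a, b) = (0.9996, (0.01951 + 0.01793i)), H gives ((a + b)/√2, (a − b)/√2) = ((0.7206 + 0.01268i), (0.693 - 0.01268i)).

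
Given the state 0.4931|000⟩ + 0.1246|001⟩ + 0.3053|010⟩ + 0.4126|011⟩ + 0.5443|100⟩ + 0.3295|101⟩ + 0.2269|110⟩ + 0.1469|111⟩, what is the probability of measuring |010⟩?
0.09321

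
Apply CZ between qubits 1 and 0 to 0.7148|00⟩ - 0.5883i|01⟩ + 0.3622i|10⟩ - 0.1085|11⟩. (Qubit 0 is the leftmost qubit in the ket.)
0.7148|00⟩ - 0.5883i|01⟩ + 0.3622i|10⟩ + 0.1085|11⟩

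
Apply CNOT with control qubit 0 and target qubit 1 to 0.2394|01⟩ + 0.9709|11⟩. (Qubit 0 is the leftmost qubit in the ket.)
0.2394|01⟩ + 0.9709|10⟩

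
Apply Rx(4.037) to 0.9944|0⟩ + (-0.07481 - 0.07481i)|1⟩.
(-0.4979 + 0.06744i)|0⟩ + (0.03238 - 0.864i)|1⟩

Rx(4.037) = [[cos(θ/2), −i·sin(θ/2)], [−i·sin(θ/2), cos(θ/2)]]; θ = 4.037, cos(θ/2) ≈ -0.432897, sin(θ/2) ≈ 0.901444.
With a = amp(|0⟩) = 0.9944 and b = amp(|1⟩) = (-0.07481 - 0.07481i):
new amp(|0⟩) = (-0.432897)·a + (-0.901444i)·b = (-0.4979 + 0.06744i)
new amp(|1⟩) = (-0.901444i)·a + (-0.432897)·b = (0.03238 - 0.864i)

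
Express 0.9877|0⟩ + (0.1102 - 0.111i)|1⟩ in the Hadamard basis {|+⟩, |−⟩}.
(0.7763 - 0.07849i)|+⟩ + (0.6205 + 0.07849i)|−⟩

With |ψ⟩ = α|0⟩ + β|1⟩, the Hadamard-basis coefficients are ⟨+|ψ⟩ = (α + β)/√2 and ⟨−|ψ⟩ = (α − β)/√2.
Here α = 0.9877, β = (0.1102 - 0.111i): (α + β)/√2 = (0.7763 - 0.07849i), (α − β)/√2 = (0.6205 + 0.07849i).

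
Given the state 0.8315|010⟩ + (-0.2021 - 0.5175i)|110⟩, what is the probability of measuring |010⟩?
0.6914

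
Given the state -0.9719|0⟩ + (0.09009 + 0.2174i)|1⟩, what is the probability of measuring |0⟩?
0.9446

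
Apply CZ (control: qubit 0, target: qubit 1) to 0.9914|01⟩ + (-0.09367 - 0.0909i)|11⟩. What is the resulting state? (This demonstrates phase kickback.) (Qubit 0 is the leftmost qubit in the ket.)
0.9914|01⟩ + (0.09367 + 0.0909i)|11⟩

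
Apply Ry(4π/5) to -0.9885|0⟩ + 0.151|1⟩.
-0.4491|0⟩ - 0.8935|1⟩

Ry(4π/5) = [[cos(θ/2), −sin(θ/2)], [sin(θ/2), cos(θ/2)]]; θ = 4π/5, cos(θ/2) ≈ 0.309017, sin(θ/2) ≈ 0.951057.
With a = amp(|0⟩) = -0.9885 and b = amp(|1⟩) = 0.151:
new amp(|0⟩) = (0.309017)·a + (-0.951057)·b = -0.4491
new amp(|1⟩) = (0.951057)·a + (0.309017)·b = -0.8935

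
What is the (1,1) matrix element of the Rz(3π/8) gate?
(0.8315 + 0.5556i)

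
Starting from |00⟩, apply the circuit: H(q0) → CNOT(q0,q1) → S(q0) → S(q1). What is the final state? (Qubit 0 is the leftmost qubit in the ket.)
1/√2|00⟩ - 1/√2|11⟩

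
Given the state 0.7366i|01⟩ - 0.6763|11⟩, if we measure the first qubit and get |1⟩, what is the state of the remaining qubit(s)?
-|1⟩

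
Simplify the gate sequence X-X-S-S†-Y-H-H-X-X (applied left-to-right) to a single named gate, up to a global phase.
Y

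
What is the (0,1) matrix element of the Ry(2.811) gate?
-0.9864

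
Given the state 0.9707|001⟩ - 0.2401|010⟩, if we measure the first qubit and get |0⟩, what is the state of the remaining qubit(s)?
0.9707|01⟩ - 0.2401|10⟩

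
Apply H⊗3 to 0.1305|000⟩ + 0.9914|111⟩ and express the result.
0.3967|000⟩ - 0.3044|001⟩ - 0.3044|010⟩ + 0.3967|011⟩ - 0.3044|100⟩ + 0.3967|101⟩ + 0.3967|110⟩ - 0.3044|111⟩

H⊗3 gives amp(|y⟩) = (1/2√2) Σ_x (−1)^(x·y) amp(|x⟩), where x·y is the number of positions in which both x and y have a 1.
|000⟩: (0.1305 + 0.9914)/(2√2) = 0.3967
|001⟩: (0.1305 - 0.9914)/(2√2) = -0.3044
|010⟩: (0.1305 - 0.9914)/(2√2) = -0.3044
|011⟩: (0.1305 + 0.9914)/(2√2) = 0.3967
|100⟩: (0.1305 - 0.9914)/(2√2) = -0.3044
|101⟩: (0.1305 + 0.9914)/(2√2) = 0.3967
|110⟩: (0.1305 + 0.9914)/(2√2) = 0.3967
|111⟩: (0.1305 - 0.9914)/(2√2) = -0.3044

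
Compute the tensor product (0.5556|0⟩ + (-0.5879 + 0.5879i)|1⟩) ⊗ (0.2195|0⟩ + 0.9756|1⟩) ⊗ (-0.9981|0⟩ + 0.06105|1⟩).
-0.1217|000⟩ + 0.007445|001⟩ - 0.541|010⟩ + 0.03309|011⟩ + (0.1288 - 0.1288i)|100⟩ + (-0.007878 + 0.007878i)|101⟩ + (0.5725 - 0.5725i)|110⟩ + (-0.03502 + 0.03502i)|111⟩

amp(|b₁b₂…⟩) = product of the factor amplitudes for bits b₁, b₂, …; only kets whose every factor amplitude is nonzero survive.
|000⟩: (0.5556)(0.2195)(-0.9981) = -0.1217
|001⟩: (0.5556)(0.2195)(0.06105) = 0.007445
|010⟩: (0.5556)(0.9756)(-0.9981) = -0.541
|011⟩: (0.5556)(0.9756)(0.06105) = 0.03309
|100⟩: (-0.5879 + 0.5879i)(0.2195)(-0.9981) = (0.1288 - 0.1288i)
|101⟩: (-0.5879 + 0.5879i)(0.2195)(0.06105) = (-0.007878 + 0.007878i)
|110⟩: (-0.5879 + 0.5879i)(0.9756)(-0.9981) = (0.5725 - 0.5725i)
|111⟩: (-0.5879 + 0.5879i)(0.9756)(0.06105) = (-0.03502 + 0.03502i)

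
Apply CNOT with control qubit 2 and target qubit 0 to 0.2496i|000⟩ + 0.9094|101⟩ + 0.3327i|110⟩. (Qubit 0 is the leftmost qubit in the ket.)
0.2496i|000⟩ + 0.9094|001⟩ + 0.3327i|110⟩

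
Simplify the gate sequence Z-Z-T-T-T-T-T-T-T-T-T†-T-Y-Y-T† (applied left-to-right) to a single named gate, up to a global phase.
T†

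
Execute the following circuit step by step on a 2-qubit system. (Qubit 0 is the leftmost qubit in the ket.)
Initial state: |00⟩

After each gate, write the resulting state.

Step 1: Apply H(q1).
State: 1/√2|00⟩ + 1/√2|01⟩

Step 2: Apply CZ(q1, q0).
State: 1/√2|00⟩ + 1/√2|01⟩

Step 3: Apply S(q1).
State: 1/√2|00⟩ + (1/√2)i|01⟩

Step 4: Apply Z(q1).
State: 1/√2|00⟩ - (1/√2)i|01⟩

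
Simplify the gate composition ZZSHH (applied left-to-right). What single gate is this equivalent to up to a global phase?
S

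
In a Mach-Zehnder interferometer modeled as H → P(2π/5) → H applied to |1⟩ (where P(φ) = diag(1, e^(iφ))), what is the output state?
(0.3455 - 0.4755i)|0⟩ + (0.6545 + 0.4755i)|1⟩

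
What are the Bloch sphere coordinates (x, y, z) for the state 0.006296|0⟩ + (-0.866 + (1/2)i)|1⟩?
(-0.0109, 0.006296, -0.9999)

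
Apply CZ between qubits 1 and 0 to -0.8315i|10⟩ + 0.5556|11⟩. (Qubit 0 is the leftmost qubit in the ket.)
-0.8315i|10⟩ - 0.5556|11⟩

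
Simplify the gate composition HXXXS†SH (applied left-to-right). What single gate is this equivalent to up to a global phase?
Z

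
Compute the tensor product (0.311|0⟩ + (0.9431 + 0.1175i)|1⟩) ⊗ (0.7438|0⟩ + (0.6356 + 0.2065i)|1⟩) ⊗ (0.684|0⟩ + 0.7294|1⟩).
0.1582|000⟩ + 0.1687|001⟩ + (0.1352 + 0.04393i)|010⟩ + (0.1442 + 0.04684i)|011⟩ + (0.4798 + 0.05978i)|100⟩ + (0.5117 + 0.06375i)|101⟩ + (0.3934 + 0.1843i)|110⟩ + (0.4195 + 0.1965i)|111⟩

amp(|b₁b₂…⟩) = product of the factor amplitudes for bits b₁, b₂, …; only kets whose every factor amplitude is nonzero survive.
|000⟩: (0.311)(0.7438)(0.684) = 0.1582
|001⟩: (0.311)(0.7438)(0.7294) = 0.1687
|010⟩: (0.311)(0.6356 + 0.2065i)(0.684) = (0.1352 + 0.04393i)
|011⟩: (0.311)(0.6356 + 0.2065i)(0.7294) = (0.1442 + 0.04684i)
|100⟩: (0.9431 + 0.1175i)(0.7438)(0.684) = (0.4798 + 0.05978i)
|101⟩: (0.9431 + 0.1175i)(0.7438)(0.7294) = (0.5117 + 0.06375i)
|110⟩: (0.9431 + 0.1175i)(0.6356 + 0.2065i)(0.684) = (0.3934 + 0.1843i)
|111⟩: (0.9431 + 0.1175i)(0.6356 + 0.2065i)(0.7294) = (0.4195 + 0.1965i)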